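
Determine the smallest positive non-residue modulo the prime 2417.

(2/2417) = +1, so 2 is a residue.
(3/2417) = −1, so 3 is the smallest positive non-residue mod 2417.

3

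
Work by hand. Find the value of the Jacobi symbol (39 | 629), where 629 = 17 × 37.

1

Reciprocity: 39 ≡ 3 and 629 ≡ 1 (mod 4), so (39/629) = +(629/39).
Reduce top mod 39: now compute (5/39).
Reciprocity: 5 ≡ 1 and 39 ≡ 3 (mod 4), so (5/39) = +(39/5).
Reduce top mod 5: now compute (4/5).
Pull out 2^2: since 5 ≡ 5 (mod 8), (2/5) = -1, so (2/5)^2 = +1.
Reached (1/5) = 1. Collecting the sign flips along the way, the symbol is +1.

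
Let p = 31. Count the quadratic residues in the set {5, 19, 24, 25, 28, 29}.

(5/31) = +1 → QR.
(19/31) = +1 → QR.
(24/31) = -1 → non-residue.
(25/31) = +1 → QR.
(28/31) = +1 → QR.
(29/31) = -1 → non-residue.
Total quadratic residues among the 6: 4.

4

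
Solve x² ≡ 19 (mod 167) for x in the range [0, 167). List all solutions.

Since 167 ≡ 3 (mod 4), a square root of 19 is 19^((167+1)/4) = 19^42 mod 167.
Repeated squaring: 19^2≡27, 19^4≡61, 19^8≡47, 19^16≡38, 19^32≡108 (mod 167).
19^42 = 19^(32+8+2) ≡ 112 (mod 167).
Check: 112² = 12544 ≡ 19 (mod 167). The two roots are 55 and 112.

55, 112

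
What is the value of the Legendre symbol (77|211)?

Euler's criterion: (77/211) ≡ 77^105 (mod 211).
77^2 ≡ 21 (mod 211)
77^4 ≡ 19 (mod 211)
77^8 ≡ 150 (mod 211)
77^16 ≡ 134 (mod 211)
77^32 ≡ 21 (mod 211)
77^64 ≡ 19 (mod 211)
77^105 = 77^(64+32+8+1) ≡ 210 (mod 211).
Result is 210 ≡ −1, so (77/211) = −1.

-1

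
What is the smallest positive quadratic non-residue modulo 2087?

(2/2087) = +1, so 2 is a residue.
(3/2087) = +1, so 3 is a residue.
(4/2087) = +1, so 4 is a residue.
(5/2087) = −1, so 5 is the smallest positive non-residue mod 2087.

5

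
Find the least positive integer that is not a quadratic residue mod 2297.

(2/2297) = +1, so 2 is a residue.
(3/2297) = −1, so 3 is the smallest positive non-residue mod 2297.

3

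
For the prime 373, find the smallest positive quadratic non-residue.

(2/373) = −1, so 2 is the smallest positive non-residue mod 373.

2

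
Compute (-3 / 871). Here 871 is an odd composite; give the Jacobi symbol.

First reduce: -3 ≡ 868 (mod 871).
Pull out 2^2: since 871 ≡ 7 (mod 8), (2/871) = +1, so (2/871)^2 = +1.
Reciprocity: 217 ≡ 1 and 871 ≡ 3 (mod 4), so (217/871) = +(871/217).
Reduce top mod 217: now compute (3/217).
Reciprocity: 3 ≡ 3 and 217 ≡ 1 (mod 4), so (3/217) = +(217/3).
Reduce top mod 3: now compute (1/3).
Reached (1/3) = 1. Collecting the sign flips along the way, the symbol is +1.

1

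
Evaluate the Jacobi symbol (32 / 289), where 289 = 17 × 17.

1

Pull out 2^5: since 289 ≡ 1 (mod 8), (2/289) = +1, so (2/289)^5 = +1.
Reached (1/289) = 1. Collecting the sign flips along the way, the symbol is +1.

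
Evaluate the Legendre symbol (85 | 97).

Reciprocity: 85 ≡ 1 and 97 ≡ 1 (mod 4), so (85/97) = +(97/85).
Reduce top mod 85: now compute (12/85).
Pull out 2^2: since 85 ≡ 5 (mod 8), (2/85) = -1, so (2/85)^2 = +1.
Reciprocity: 3 ≡ 3 and 85 ≡ 1 (mod 4), so (3/85) = +(85/3).
Reduce top mod 3: now compute (1/3).
Reached (1/3) = 1. Collecting the sign flips along the way, the symbol is +1.

1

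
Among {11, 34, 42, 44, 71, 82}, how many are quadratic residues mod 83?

(11/83) = +1 → QR.
(34/83) = -1 → non-residue.
(42/83) = -1 → non-residue.
(44/83) = +1 → QR.
(71/83) = -1 → non-residue.
(82/83) = -1 → non-residue.
Total quadratic residues among the 6: 2.

2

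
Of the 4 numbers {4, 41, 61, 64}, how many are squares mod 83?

4

(4/83) = +1 → QR.
(41/83) = +1 → QR.
(61/83) = +1 → QR.
(64/83) = +1 → QR.
Total quadratic residues among the 4: 4.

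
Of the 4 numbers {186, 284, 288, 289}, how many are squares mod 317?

2

(186/317) = +1 → QR.
(284/317) = -1 → non-residue.
(288/317) = -1 → non-residue.
(289/317) = +1 → QR.
Total quadratic residues among the 4: 2.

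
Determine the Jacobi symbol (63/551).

Reciprocity: 63 ≡ 3 and 551 ≡ 3 (mod 4), so (63/551) = −(551/63).
Reduce top mod 63: now compute (47/63).
Reciprocity: 47 ≡ 3 and 63 ≡ 3 (mod 4), so (47/63) = −(63/47).
Reduce top mod 47: now compute (16/47).
Pull out 2^4: since 47 ≡ 7 (mod 8), (2/47) = +1, so (2/47)^4 = +1.
Reached (1/47) = 1. Collecting the sign flips along the way, the symbol is +1.

1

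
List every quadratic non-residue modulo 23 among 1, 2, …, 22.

Square k = 1,…,11 (k and 23−k give the same square):
1²=1, 2²=4, 3²=9, 4²=16, 5²≡2, 6²≡13, 7²≡3, 8²≡18, 9²≡12, 10²≡8, 11²≡6 (mod 23).
The residues are {1, 2, 3, 4, 6, 8, 9, 12, 13, 16, 18}; the non-residues are the remaining 11 nonzero classes.

5 7 10 11 14 15 17 19 20 21 22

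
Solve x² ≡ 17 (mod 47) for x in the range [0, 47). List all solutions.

Since 47 ≡ 3 (mod 4), a square root of 17 is 17^((47+1)/4) = 17^12 mod 47.
Repeated squaring: 17^2≡7, 17^4≡2, 17^8≡4 (mod 47).
17^12 = 17^(8+4) ≡ 8 (mod 47).
Check: 8² = 64 ≡ 17 (mod 47). The two roots are 8 and 39.

8, 39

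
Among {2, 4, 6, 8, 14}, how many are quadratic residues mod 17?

(2/17) = +1 → QR.
(4/17) = +1 → QR.
(6/17) = -1 → non-residue.
(8/17) = +1 → QR.
(14/17) = -1 → non-residue.
Total quadratic residues among the 5: 3.

3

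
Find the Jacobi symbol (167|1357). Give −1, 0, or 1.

1

Reciprocity: 167 ≡ 3 and 1357 ≡ 1 (mod 4), so (167/1357) = +(1357/167).
Reduce top mod 167: now compute (21/167).
Reciprocity: 21 ≡ 1 and 167 ≡ 3 (mod 4), so (21/167) = +(167/21).
Reduce top mod 21: now compute (20/21).
Pull out 2^2: since 21 ≡ 5 (mod 8), (2/21) = -1, so (2/21)^2 = +1.
Reciprocity: 5 ≡ 1 and 21 ≡ 1 (mod 4), so (5/21) = +(21/5).
Reduce top mod 5: now compute (1/5).
Reached (1/5) = 1. Collecting the sign flips along the way, the symbol is +1.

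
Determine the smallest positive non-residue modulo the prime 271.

(2/271) = +1, so 2 is a residue.
(3/271) = −1, so 3 is the smallest positive non-residue mod 271.

3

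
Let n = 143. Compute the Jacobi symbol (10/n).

-1

Pull out 2: since 143 ≡ 7 (mod 8), (2/143) = +1.
Reciprocity: 5 ≡ 1 and 143 ≡ 3 (mod 4), so (5/143) = +(143/5).
Reduce top mod 5: now compute (3/5).
Reciprocity: 3 ≡ 3 and 5 ≡ 1 (mod 4), so (3/5) = +(5/3).
Reduce top mod 3: now compute (2/3).
Pull out 2: since 3 ≡ 3 (mod 8), (2/3) = -1.
Reached (1/3) = 1. Collecting the sign flips along the way, the symbol is -1.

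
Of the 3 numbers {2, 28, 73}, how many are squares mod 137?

(2/137) = +1 → QR.
(28/137) = +1 → QR.
(73/137) = +1 → QR.
Total quadratic residues among the 3: 3.

3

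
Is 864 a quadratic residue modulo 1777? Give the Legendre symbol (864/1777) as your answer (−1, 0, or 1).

1

Pull out 2^5: since 1777 ≡ 1 (mod 8), (2/1777) = +1, so (2/1777)^5 = +1.
Reciprocity: 27 ≡ 3 and 1777 ≡ 1 (mod 4), so (27/1777) = +(1777/27).
Reduce top mod 27: now compute (22/27).
Pull out 2: since 27 ≡ 3 (mod 8), (2/27) = -1.
Reciprocity: 11 ≡ 3 and 27 ≡ 3 (mod 4), so (11/27) = −(27/11).
Reduce top mod 11: now compute (5/11).
Reciprocity: 5 ≡ 1 and 11 ≡ 3 (mod 4), so (5/11) = +(11/5).
Reduce top mod 5: now compute (1/5).
Reached (1/5) = 1. Collecting the sign flips along the way, the symbol is +1.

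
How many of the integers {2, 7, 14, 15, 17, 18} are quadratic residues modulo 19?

(2/19) = -1 → non-residue.
(7/19) = +1 → QR.
(14/19) = -1 → non-residue.
(15/19) = -1 → non-residue.
(17/19) = +1 → QR.
(18/19) = -1 → non-residue.
Total quadratic residues among the 6: 2.

2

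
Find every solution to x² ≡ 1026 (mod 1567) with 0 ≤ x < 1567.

123, 1444

Since 1567 ≡ 3 (mod 4), a square root of 1026 is 1026^((1567+1)/4) = 1026^392 mod 1567.
Repeated squaring: 1026^2≡1219, 1026^4≡445, 1026^8≡583, 1026^16≡1417, 1026^32≡562, 1026^64≡877, 1026^128≡1299, 1026^256≡1309 (mod 1567).
1026^392 = 1026^(256+128+8) ≡ 1444 (mod 1567).
Check: 1444² = 2085136 ≡ 1026 (mod 1567). The two roots are 123 and 1444.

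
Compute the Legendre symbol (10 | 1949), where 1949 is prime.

Pull out 2: since 1949 ≡ 5 (mod 8), (2/1949) = -1.
Reciprocity: 5 ≡ 1 and 1949 ≡ 1 (mod 4), so (5/1949) = +(1949/5).
Reduce top mod 5: now compute (4/5).
Pull out 2^2: since 5 ≡ 5 (mod 8), (2/5) = -1, so (2/5)^2 = +1.
Reached (1/5) = 1. Collecting the sign flips along the way, the symbol is -1.

-1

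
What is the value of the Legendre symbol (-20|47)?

First reduce: -20 ≡ 27 (mod 47).
Reciprocity: 27 ≡ 3 and 47 ≡ 3 (mod 4), so (27/47) = −(47/27).
Reduce top mod 27: now compute (20/27).
Pull out 2^2: since 27 ≡ 3 (mod 8), (2/27) = -1, so (2/27)^2 = +1.
Reciprocity: 5 ≡ 1 and 27 ≡ 3 (mod 4), so (5/27) = +(27/5).
Reduce top mod 5: now compute (2/5).
Pull out 2: since 5 ≡ 5 (mod 8), (2/5) = -1.
Reached (1/5) = 1. Collecting the sign flips along the way, the symbol is +1.

1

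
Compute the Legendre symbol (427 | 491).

Euler's criterion: (427/491) ≡ 427^245 (mod 491).
427^2 ≡ 168 (mod 491)
427^4 ≡ 237 (mod 491)
427^8 ≡ 195 (mod 491)
427^16 ≡ 218 (mod 491)
427^32 ≡ 388 (mod 491)
427^64 ≡ 298 (mod 491)
427^128 ≡ 424 (mod 491)
427^245 = 427^(128+64+32+16+4+1) ≡ 490 (mod 491).
Result is 490 ≡ −1, so (427/491) = −1.

-1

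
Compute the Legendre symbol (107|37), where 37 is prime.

First reduce: 107 ≡ 33 (mod 37).
Reciprocity: 33 ≡ 1 and 37 ≡ 1 (mod 4), so (33/37) = +(37/33).
Reduce top mod 33: now compute (4/33).
Pull out 2^2: since 33 ≡ 1 (mod 8), (2/33) = +1, so (2/33)^2 = +1.
Reached (1/33) = 1. Collecting the sign flips along the way, the symbol is +1.

1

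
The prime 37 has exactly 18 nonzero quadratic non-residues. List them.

Square k = 1,…,18 (k and 37−k give the same square):
1²=1, 2²=4, 3²=9, 4²=16, 5²=25, 6²=36, 7²≡12, 8²≡27, 9²≡7, 10²≡26, 11²≡10, 12²≡33, 13²≡21, 14²≡11, 15²≡3, 16²≡34, 17²≡30, 18²≡28 (mod 37).
The residues are {1, 3, 4, 7, 9, 10, 11, 12, 16, 21, 25, 26, 27, 28, 30, 33, 34, 36}; the non-residues are the remaining 18 nonzero classes.

2,5,6,8,13,14,15,17,18,19,20,22,23,24,29,31,32,35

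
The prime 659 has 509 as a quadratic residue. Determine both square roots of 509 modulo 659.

Since 659 ≡ 3 (mod 4), a square root of 509 is 509^((659+1)/4) = 509^165 mod 659.
Repeated squaring: 509^2≡94, 509^4≡269, 509^8≡530, 509^16≡166, 509^32≡537, 509^64≡386, 509^128≡62 (mod 659).
509^165 = 509^(128+32+4+1) ≡ 117 (mod 659).
Check: 117² = 13689 ≡ 509 (mod 659). The two roots are 117 and 542.

117, 542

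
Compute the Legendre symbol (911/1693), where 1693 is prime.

-1

Reciprocity: 911 ≡ 3 and 1693 ≡ 1 (mod 4), so (911/1693) = +(1693/911).
Reduce top mod 911: now compute (782/911).
Pull out 2: since 911 ≡ 7 (mod 8), (2/911) = +1.
Reciprocity: 391 ≡ 3 and 911 ≡ 3 (mod 4), so (391/911) = −(911/391).
Reduce top mod 391: now compute (129/391).
Reciprocity: 129 ≡ 1 and 391 ≡ 3 (mod 4), so (129/391) = +(391/129).
Reduce top mod 129: now compute (4/129).
Pull out 2^2: since 129 ≡ 1 (mod 8), (2/129) = +1, so (2/129)^2 = +1.
Reached (1/129) = 1. Collecting the sign flips along the way, the symbol is -1.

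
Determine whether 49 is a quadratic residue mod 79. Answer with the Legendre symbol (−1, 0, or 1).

Reciprocity: 49 ≡ 1 and 79 ≡ 3 (mod 4), so (49/79) = +(79/49).
Reduce top mod 49: now compute (30/49).
Pull out 2: since 49 ≡ 1 (mod 8), (2/49) = +1.
Reciprocity: 15 ≡ 3 and 49 ≡ 1 (mod 4), so (15/49) = +(49/15).
Reduce top mod 15: now compute (4/15).
Pull out 2^2: since 15 ≡ 7 (mod 8), (2/15) = +1, so (2/15)^2 = +1.
Reached (1/15) = 1. Collecting the sign flips along the way, the symbol is +1.

1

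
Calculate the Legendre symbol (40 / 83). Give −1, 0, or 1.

1

Pull out 2^3: since 83 ≡ 3 (mod 8), (2/83) = -1, so (2/83)^3 = -1.
Reciprocity: 5 ≡ 1 and 83 ≡ 3 (mod 4), so (5/83) = +(83/5).
Reduce top mod 5: now compute (3/5).
Reciprocity: 3 ≡ 3 and 5 ≡ 1 (mod 4), so (3/5) = +(5/3).
Reduce top mod 3: now compute (2/3).
Pull out 2: since 3 ≡ 3 (mod 8), (2/3) = -1.
Reached (1/3) = 1. Collecting the sign flips along the way, the symbol is +1.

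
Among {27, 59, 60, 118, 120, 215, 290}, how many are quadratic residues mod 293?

(27/293) = -1 → non-residue.
(59/293) = +1 → QR.
(60/293) = +1 → QR.
(118/293) = -1 → non-residue.
(120/293) = -1 → non-residue.
(215/293) = -1 → non-residue.
(290/293) = -1 → non-residue.
Total quadratic residues among the 7: 2.

2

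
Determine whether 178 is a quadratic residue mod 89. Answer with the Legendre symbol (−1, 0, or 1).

0

First reduce: 178 ≡ 0 (mod 89).
Top reduces to 0: gcd > 1, so the symbol is 0.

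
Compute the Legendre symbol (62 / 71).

Euler's criterion: (62/71) ≡ 62^35 (mod 71).
62^2 ≡ 10 (mod 71)
62^4 ≡ 29 (mod 71)
62^8 ≡ 60 (mod 71)
62^16 ≡ 50 (mod 71)
62^32 ≡ 15 (mod 71)
62^35 = 62^(32+2+1) ≡ 70 (mod 71).
Result is 70 ≡ −1, so (62/71) = −1.

-1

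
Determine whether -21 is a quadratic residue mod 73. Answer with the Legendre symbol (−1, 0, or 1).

-1

Euler's criterion: (-21/73) ≡ 52^36 (mod 73).
52^2 ≡ 3 (mod 73)
52^4 ≡ 9 (mod 73)
52^8 ≡ 8 (mod 73)
52^16 ≡ 64 (mod 73)
52^32 ≡ 8 (mod 73)
52^36 = 52^(32+4) ≡ 72 (mod 73).
Result is 72 ≡ −1, so (-21/73) = −1.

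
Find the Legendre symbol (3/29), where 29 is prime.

-1

Euler's criterion: (3/29) ≡ 3^14 (mod 29).
3^2 ≡ 9 (mod 29)
3^4 ≡ 23 (mod 29)
3^8 ≡ 7 (mod 29)
3^14 = 3^(8+4+2) ≡ 28 (mod 29).
Result is 28 ≡ −1, so (3/29) = −1.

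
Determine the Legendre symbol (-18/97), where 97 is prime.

1

First reduce: -18 ≡ 79 (mod 97).
Reciprocity: 79 ≡ 3 and 97 ≡ 1 (mod 4), so (79/97) = +(97/79).
Reduce top mod 79: now compute (18/79).
Pull out 2: since 79 ≡ 7 (mod 8), (2/79) = +1.
Reciprocity: 9 ≡ 1 and 79 ≡ 3 (mod 4), so (9/79) = +(79/9).
Reduce top mod 9: now compute (7/9).
Reciprocity: 7 ≡ 3 and 9 ≡ 1 (mod 4), so (7/9) = +(9/7).
Reduce top mod 7: now compute (2/7).
Pull out 2: since 7 ≡ 7 (mod 8), (2/7) = +1.
Reached (1/7) = 1. Collecting the sign flips along the way, the symbol is +1.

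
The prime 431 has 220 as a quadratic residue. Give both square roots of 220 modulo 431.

149, 282

Since 431 ≡ 3 (mod 4), a square root of 220 is 220^((431+1)/4) = 220^108 mod 431.
Repeated squaring: 220^2≡128, 220^4≡6, 220^8≡36, 220^16≡3, 220^32≡9, 220^64≡81 (mod 431).
220^108 = 220^(64+32+8+4) ≡ 149 (mod 431).
Check: 149² = 22201 ≡ 220 (mod 431). The two roots are 149 and 282.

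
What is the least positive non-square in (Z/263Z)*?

(2/263) = +1, so 2 is a residue.
(3/263) = +1, so 3 is a residue.
(4/263) = +1, so 4 is a residue.
(5/263) = −1, so 5 is the smallest positive non-residue mod 263.

5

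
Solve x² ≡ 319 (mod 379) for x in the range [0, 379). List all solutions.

Since 379 ≡ 3 (mod 4), a square root of 319 is 319^((379+1)/4) = 319^95 mod 379.
Repeated squaring: 319^2≡189, 319^4≡95, 319^8≡308, 319^16≡114, 319^32≡110, 319^64≡351 (mod 379).
319^95 = 319^(64+16+8+4+2+1) ≡ 304 (mod 379).
Check: 304² = 92416 ≡ 319 (mod 379). The two roots are 75 and 304.

75, 304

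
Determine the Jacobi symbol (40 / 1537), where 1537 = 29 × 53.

Pull out 2^3: since 1537 ≡ 1 (mod 8), (2/1537) = +1, so (2/1537)^3 = +1.
Reciprocity: 5 ≡ 1 and 1537 ≡ 1 (mod 4), so (5/1537) = +(1537/5).
Reduce top mod 5: now compute (2/5).
Pull out 2: since 5 ≡ 5 (mod 8), (2/5) = -1.
Reached (1/5) = 1. Collecting the sign flips along the way, the symbol is -1.

-1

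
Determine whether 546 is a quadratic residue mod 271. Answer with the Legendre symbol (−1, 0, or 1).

First reduce: 546 ≡ 4 (mod 271).
Pull out 2^2: since 271 ≡ 7 (mod 8), (2/271) = +1, so (2/271)^2 = +1.
Reached (1/271) = 1. Collecting the sign flips along the way, the symbol is +1.

1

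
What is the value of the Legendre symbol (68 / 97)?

Pull out 2^2: since 97 ≡ 1 (mod 8), (2/97) = +1, so (2/97)^2 = +1.
Reciprocity: 17 ≡ 1 and 97 ≡ 1 (mod 4), so (17/97) = +(97/17).
Reduce top mod 17: now compute (12/17).
Pull out 2^2: since 17 ≡ 1 (mod 8), (2/17) = +1, so (2/17)^2 = +1.
Reciprocity: 3 ≡ 3 and 17 ≡ 1 (mod 4), so (3/17) = +(17/3).
Reduce top mod 3: now compute (2/3).
Pull out 2: since 3 ≡ 3 (mod 8), (2/3) = -1.
Reached (1/3) = 1. Collecting the sign flips along the way, the symbol is -1.

-1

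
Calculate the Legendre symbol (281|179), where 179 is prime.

-1

First reduce: 281 ≡ 102 (mod 179).
Pull out 2: since 179 ≡ 3 (mod 8), (2/179) = -1.
Reciprocity: 51 ≡ 3 and 179 ≡ 3 (mod 4), so (51/179) = −(179/51).
Reduce top mod 51: now compute (26/51).
Pull out 2: since 51 ≡ 3 (mod 8), (2/51) = -1.
Reciprocity: 13 ≡ 1 and 51 ≡ 3 (mod 4), so (13/51) = +(51/13).
Reduce top mod 13: now compute (12/13).
Pull out 2^2: since 13 ≡ 5 (mod 8), (2/13) = -1, so (2/13)^2 = +1.
Reciprocity: 3 ≡ 3 and 13 ≡ 1 (mod 4), so (3/13) = +(13/3).
Reduce top mod 3: now compute (1/3).
Reached (1/3) = 1. Collecting the sign flips along the way, the symbol is -1.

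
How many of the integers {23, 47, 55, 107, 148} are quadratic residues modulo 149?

(23/149) = -1 → non-residue.
(47/149) = +1 → QR.
(55/149) = -1 → non-residue.
(107/149) = +1 → QR.
(148/149) = +1 → QR.
Total quadratic residues among the 5: 3.

3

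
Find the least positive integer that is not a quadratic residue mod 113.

(2/113) = +1, so 2 is a residue.
(3/113) = −1, so 3 is the smallest positive non-residue mod 113.

3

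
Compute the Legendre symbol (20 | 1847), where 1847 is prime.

Pull out 2^2: since 1847 ≡ 7 (mod 8), (2/1847) = +1, so (2/1847)^2 = +1.
Reciprocity: 5 ≡ 1 and 1847 ≡ 3 (mod 4), so (5/1847) = +(1847/5).
Reduce top mod 5: now compute (2/5).
Pull out 2: since 5 ≡ 5 (mod 8), (2/5) = -1.
Reached (1/5) = 1. Collecting the sign flips along the way, the symbol is -1.

-1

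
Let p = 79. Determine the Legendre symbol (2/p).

Pull out 2: since 79 ≡ 7 (mod 8), (2/79) = +1.
Reached (1/79) = 1. Collecting the sign flips along the way, the symbol is +1.

1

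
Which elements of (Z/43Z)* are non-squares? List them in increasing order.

2, 3, 5, 7, 8, 12, 18, 19, 20, 22, 26, 27, 28, 29, 30, 32, 33, 34, 37, 39, 42

Square k = 1,…,21 (k and 43−k give the same square):
1²=1, 2²=4, 3²=9, 4²=16, 5²=25, 6²=36, 7²≡6, 8²≡21, 9²≡38, 10²≡14, 11²≡35, 12²≡15, 13²≡40, 14²≡24, 15²≡10, 16²≡41, 17²≡31, 18²≡23, 19²≡17, 20²≡13, 21²≡11 (mod 43).
The residues are {1, 4, 6, 9, 10, 11, 13, 14, 15, 16, 17, 21, 23, 24, 25, 31, 35, 36, 38, 40, 41}; the non-residues are the remaining 21 nonzero classes.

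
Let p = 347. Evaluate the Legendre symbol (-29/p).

-1

Euler's criterion: (-29/347) ≡ 318^173 (mod 347).
318^2 ≡ 147 (mod 347)
318^4 ≡ 95 (mod 347)
318^8 ≡ 3 (mod 347)
318^16 ≡ 9 (mod 347)
318^32 ≡ 81 (mod 347)
318^64 ≡ 315 (mod 347)
318^128 ≡ 330 (mod 347)
318^173 = 318^(128+32+8+4+1) ≡ 346 (mod 347).
Result is 346 ≡ −1, so (-29/347) = −1.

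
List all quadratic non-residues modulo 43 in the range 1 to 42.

2 3 5 7 8 12 18 19 20 22 26 27 28 29 30 32 33 34 37 39 42

Square k = 1,…,21 (k and 43−k give the same square):
1²=1, 2²=4, 3²=9, 4²=16, 5²=25, 6²=36, 7²≡6, 8²≡21, 9²≡38, 10²≡14, 11²≡35, 12²≡15, 13²≡40, 14²≡24, 15²≡10, 16²≡41, 17²≡31, 18²≡23, 19²≡17, 20²≡13, 21²≡11 (mod 43).
The residues are {1, 4, 6, 9, 10, 11, 13, 14, 15, 16, 17, 21, 23, 24, 25, 31, 35, 36, 38, 40, 41}; the non-residues are the remaining 21 nonzero classes.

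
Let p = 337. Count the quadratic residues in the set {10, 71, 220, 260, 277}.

1

(10/337) = -1 → non-residue.
(71/337) = -1 → non-residue.
(220/337) = +1 → QR.
(260/337) = -1 → non-residue.
(277/337) = -1 → non-residue.
Total quadratic residues among the 5: 1.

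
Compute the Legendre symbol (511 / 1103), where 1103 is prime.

Euler's criterion: (511/1103) ≡ 511^551 (mod 1103).
511^2 ≡ 813 (mod 1103)
511^4 ≡ 272 (mod 1103)
511^8 ≡ 83 (mod 1103)
511^16 ≡ 271 (mod 1103)
511^32 ≡ 643 (mod 1103)
511^64 ≡ 927 (mod 1103)
511^128 ≡ 92 (mod 1103)
511^256 ≡ 743 (mod 1103)
511^512 ≡ 549 (mod 1103)
511^551 = 511^(512+32+4+2+1) ≡ 1102 (mod 1103).
Result is 1102 ≡ −1, so (511/1103) = −1.

-1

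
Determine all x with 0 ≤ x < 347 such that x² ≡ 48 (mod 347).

33, 314

Since 347 ≡ 3 (mod 4), a square root of 48 is 48^((347+1)/4) = 48^87 mod 347.
Repeated squaring: 48^2≡222, 48^4≡10, 48^8≡100, 48^16≡284, 48^32≡152, 48^64≡202 (mod 347).
48^87 = 48^(64+16+4+2+1) ≡ 33 (mod 347).
Check: 33² = 1089 ≡ 48 (mod 347). The two roots are 33 and 314.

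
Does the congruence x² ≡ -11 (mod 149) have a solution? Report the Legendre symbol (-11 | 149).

-1

First reduce: -11 ≡ 138 (mod 149).
Pull out 2: since 149 ≡ 5 (mod 8), (2/149) = -1.
Reciprocity: 69 ≡ 1 and 149 ≡ 1 (mod 4), so (69/149) = +(149/69).
Reduce top mod 69: now compute (11/69).
Reciprocity: 11 ≡ 3 and 69 ≡ 1 (mod 4), so (11/69) = +(69/11).
Reduce top mod 11: now compute (3/11).
Reciprocity: 3 ≡ 3 and 11 ≡ 3 (mod 4), so (3/11) = −(11/3).
Reduce top mod 3: now compute (2/3).
Pull out 2: since 3 ≡ 3 (mod 8), (2/3) = -1.
Reached (1/3) = 1. Collecting the sign flips along the way, the symbol is -1.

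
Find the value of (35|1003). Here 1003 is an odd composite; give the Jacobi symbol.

1

Reciprocity: 35 ≡ 3 and 1003 ≡ 3 (mod 4), so (35/1003) = −(1003/35).
Reduce top mod 35: now compute (23/35).
Reciprocity: 23 ≡ 3 and 35 ≡ 3 (mod 4), so (23/35) = −(35/23).
Reduce top mod 23: now compute (12/23).
Pull out 2^2: since 23 ≡ 7 (mod 8), (2/23) = +1, so (2/23)^2 = +1.
Reciprocity: 3 ≡ 3 and 23 ≡ 3 (mod 4), so (3/23) = −(23/3).
Reduce top mod 3: now compute (2/3).
Pull out 2: since 3 ≡ 3 (mod 8), (2/3) = -1.
Reached (1/3) = 1. Collecting the sign flips along the way, the symbol is +1.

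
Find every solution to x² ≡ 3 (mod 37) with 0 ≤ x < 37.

15, 22

37 ≡ 1 (mod 4), so we find a root by search.
Trying successive values, 15² = 225 ≡ 3 (mod 37). The other root is 37 − 15 = 22.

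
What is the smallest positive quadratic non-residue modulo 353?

(2/353) = +1, so 2 is a residue.
(3/353) = −1, so 3 is the smallest positive non-residue mod 353.

3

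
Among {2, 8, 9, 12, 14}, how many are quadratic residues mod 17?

(2/17) = +1 → QR.
(8/17) = +1 → QR.
(9/17) = +1 → QR.
(12/17) = -1 → non-residue.
(14/17) = -1 → non-residue.
Total quadratic residues among the 5: 3.

3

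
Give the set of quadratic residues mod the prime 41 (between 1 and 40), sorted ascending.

Square k = 1,…,20 (k and 41−k give the same square):
1²=1, 2²=4, 3²=9, 4²=16, 5²=25, 6²=36, 7²≡8, 8²≡23, 9²≡40, 10²≡18, 11²≡39, 12²≡21, 13²≡5, 14²≡32, 15²≡20, 16²≡10, 17²≡2, 18²≡37, 19²≡33, 20²≡31 (mod 41).
So the quadratic residues mod 41 are {1, 2, 4, 5, 8, 9, 10, 16, 18, 20, 21, 23, 25, 31, 32, 33, 36, 37, 39, 40}.

1, 2, 4, 5, 8, 9, 10, 16, 18, 20, 21, 23, 25, 31, 32, 33, 36, 37, 39, 40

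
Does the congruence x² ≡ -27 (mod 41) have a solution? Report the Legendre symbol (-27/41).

-1

First reduce: -27 ≡ 14 (mod 41).
Pull out 2: since 41 ≡ 1 (mod 8), (2/41) = +1.
Reciprocity: 7 ≡ 3 and 41 ≡ 1 (mod 4), so (7/41) = +(41/7).
Reduce top mod 7: now compute (6/7).
Pull out 2: since 7 ≡ 7 (mod 8), (2/7) = +1.
Reciprocity: 3 ≡ 3 and 7 ≡ 3 (mod 4), so (3/7) = −(7/3).
Reduce top mod 3: now compute (1/3).
Reached (1/3) = 1. Collecting the sign flips along the way, the symbol is -1.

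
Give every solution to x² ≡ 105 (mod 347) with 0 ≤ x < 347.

Since 347 ≡ 3 (mod 4), a square root of 105 is 105^((347+1)/4) = 105^87 mod 347.
Repeated squaring: 105^2≡268, 105^4≡342, 105^8≡25, 105^16≡278, 105^32≡250, 105^64≡40 (mod 347).
105^87 = 105^(64+16+4+2+1) ≡ 136 (mod 347).
Check: 136² = 18496 ≡ 105 (mod 347). The two roots are 136 and 211.

136, 211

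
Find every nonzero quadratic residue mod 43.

1 4 6 9 10 11 13 14 15 16 17 21 23 24 25 31 35 36 38 40 41

Square k = 1,…,21 (k and 43−k give the same square):
1²=1, 2²=4, 3²=9, 4²=16, 5²=25, 6²=36, 7²≡6, 8²≡21, 9²≡38, 10²≡14, 11²≡35, 12²≡15, 13²≡40, 14²≡24, 15²≡10, 16²≡41, 17²≡31, 18²≡23, 19²≡17, 20²≡13, 21²≡11 (mod 43).
So the quadratic residues mod 43 are {1, 4, 6, 9, 10, 11, 13, 14, 15, 16, 17, 21, 23, 24, 25, 31, 35, 36, 38, 40, 41}.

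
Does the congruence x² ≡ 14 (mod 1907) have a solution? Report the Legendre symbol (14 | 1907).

-1

Pull out 2: since 1907 ≡ 3 (mod 8), (2/1907) = -1.
Reciprocity: 7 ≡ 3 and 1907 ≡ 3 (mod 4), so (7/1907) = −(1907/7).
Reduce top mod 7: now compute (3/7).
Reciprocity: 3 ≡ 3 and 7 ≡ 3 (mod 4), so (3/7) = −(7/3).
Reduce top mod 3: now compute (1/3).
Reached (1/3) = 1. Collecting the sign flips along the way, the symbol is -1.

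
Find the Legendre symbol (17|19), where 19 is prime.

Reciprocity: 17 ≡ 1 and 19 ≡ 3 (mod 4), so (17/19) = +(19/17).
Reduce top mod 17: now compute (2/17).
Pull out 2: since 17 ≡ 1 (mod 8), (2/17) = +1.
Reached (1/17) = 1. Collecting the sign flips along the way, the symbol is +1.

1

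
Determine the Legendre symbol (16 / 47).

Pull out 2^4: since 47 ≡ 7 (mod 8), (2/47) = +1, so (2/47)^4 = +1.
Reached (1/47) = 1. Collecting the sign flips along the way, the symbol is +1.

1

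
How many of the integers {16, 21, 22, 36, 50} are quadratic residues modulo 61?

(16/61) = +1 → QR.
(21/61) = -1 → non-residue.
(22/61) = +1 → QR.
(36/61) = +1 → QR.
(50/61) = -1 → non-residue.
Total quadratic residues among the 5: 3.

3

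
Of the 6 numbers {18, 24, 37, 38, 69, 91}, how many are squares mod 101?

(18/101) = -1 → non-residue.
(24/101) = +1 → QR.
(37/101) = +1 → QR.
(38/101) = -1 → non-residue.
(69/101) = -1 → non-residue.
(91/101) = -1 → non-residue.
Total quadratic residues among the 6: 2.

2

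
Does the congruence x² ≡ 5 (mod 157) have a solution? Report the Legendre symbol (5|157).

Euler's criterion: (5/157) ≡ 5^78 (mod 157).
5^2 ≡ 25 (mod 157)
5^4 ≡ 154 (mod 157)
5^8 ≡ 9 (mod 157)
5^16 ≡ 81 (mod 157)
5^32 ≡ 124 (mod 157)
5^64 ≡ 147 (mod 157)
5^78 = 5^(64+8+4+2) ≡ 156 (mod 157).
Result is 156 ≡ −1, so (5/157) = −1.

-1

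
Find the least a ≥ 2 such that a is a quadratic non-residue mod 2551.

3

(2/2551) = +1, so 2 is a residue.
(3/2551) = −1, so 3 is the smallest positive non-residue mod 2551.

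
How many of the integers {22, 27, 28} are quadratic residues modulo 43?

(22/43) = -1 → non-residue.
(27/43) = -1 → non-residue.
(28/43) = -1 → non-residue.
Total quadratic residues among the 3: 0.

0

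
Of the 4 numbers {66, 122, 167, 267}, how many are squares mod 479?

4

(66/479) = +1 → QR.
(122/479) = +1 → QR.
(167/479) = +1 → QR.
(267/479) = +1 → QR.
Total quadratic residues among the 4: 4.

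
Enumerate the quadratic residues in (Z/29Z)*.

Square k = 1,…,14 (k and 29−k give the same square):
1²=1, 2²=4, 3²=9, 4²=16, 5²=25, 6²≡7, 7²≡20, 8²≡6, 9²≡23, 10²≡13, 11²≡5, 12²≡28, 13²≡24, 14²≡22 (mod 29).
So the quadratic residues mod 29 are {1, 4, 5, 6, 7, 9, 13, 16, 20, 22, 23, 24, 25, 28}.

1, 4, 5, 6, 7, 9, 13, 16, 20, 22, 23, 24, 25, 28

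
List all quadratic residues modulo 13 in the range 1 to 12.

Square k = 1,…,6 (k and 13−k give the same square):
1²=1, 2²=4, 3²=9, 4²≡3, 5²≡12, 6²≡10 (mod 13).
So the quadratic residues mod 13 are {1, 3, 4, 9, 10, 12}.

1,3,4,9,10,12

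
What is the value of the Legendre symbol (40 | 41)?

Euler's criterion: (40/41) ≡ 40^20 (mod 41).
40^2 ≡ 1 (mod 41)
40^4 ≡ 1 (mod 41)
40^8 ≡ 1 (mod 41)
40^16 ≡ 1 (mod 41)
40^20 = 40^(16+4) ≡ 1 (mod 41).
Result is 1, so (40/41) = 1.

1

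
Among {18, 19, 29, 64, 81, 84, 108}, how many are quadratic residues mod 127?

5

(18/127) = +1 → QR.
(19/127) = +1 → QR.
(29/127) = -1 → non-residue.
(64/127) = +1 → QR.
(81/127) = +1 → QR.
(84/127) = +1 → QR.
(108/127) = -1 → non-residue.
Total quadratic residues among the 7: 5.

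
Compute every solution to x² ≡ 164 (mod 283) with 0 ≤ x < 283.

Since 283 ≡ 3 (mod 4), a square root of 164 is 164^((283+1)/4) = 164^71 mod 283.
Repeated squaring: 164^2≡11, 164^4≡121, 164^8≡208, 164^16≡248, 164^32≡93, 164^64≡159 (mod 283).
164^71 = 164^(64+4+2+1) ≡ 36 (mod 283).
Check: 36² = 1296 ≡ 164 (mod 283). The two roots are 36 and 247.

36, 247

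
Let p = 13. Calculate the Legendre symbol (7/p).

-1

Reciprocity: 7 ≡ 3 and 13 ≡ 1 (mod 4), so (7/13) = +(13/7).
Reduce top mod 7: now compute (6/7).
Pull out 2: since 7 ≡ 7 (mod 8), (2/7) = +1.
Reciprocity: 3 ≡ 3 and 7 ≡ 3 (mod 4), so (3/7) = −(7/3).
Reduce top mod 3: now compute (1/3).
Reached (1/3) = 1. Collecting the sign flips along the way, the symbol is -1.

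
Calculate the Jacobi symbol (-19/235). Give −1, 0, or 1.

First reduce: -19 ≡ 216 (mod 235).
Pull out 2^3: since 235 ≡ 3 (mod 8), (2/235) = -1, so (2/235)^3 = -1.
Reciprocity: 27 ≡ 3 and 235 ≡ 3 (mod 4), so (27/235) = −(235/27).
Reduce top mod 27: now compute (19/27).
Reciprocity: 19 ≡ 3 and 27 ≡ 3 (mod 4), so (19/27) = −(27/19).
Reduce top mod 19: now compute (8/19).
Pull out 2^3: since 19 ≡ 3 (mod 8), (2/19) = -1, so (2/19)^3 = -1.
Reached (1/19) = 1. Collecting the sign flips along the way, the symbol is +1.

1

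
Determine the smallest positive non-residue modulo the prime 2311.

3

(2/2311) = +1, so 2 is a residue.
(3/2311) = −1, so 3 is the smallest positive non-residue mod 2311.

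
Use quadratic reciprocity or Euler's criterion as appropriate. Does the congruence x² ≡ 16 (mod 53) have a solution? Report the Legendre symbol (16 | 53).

1

Pull out 2^4: since 53 ≡ 5 (mod 8), (2/53) = -1, so (2/53)^4 = +1.
Reached (1/53) = 1. Collecting the sign flips along the way, the symbol is +1.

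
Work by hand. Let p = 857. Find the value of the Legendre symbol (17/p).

Euler's criterion: (17/857) ≡ 17^428 (mod 857).
17^2 ≡ 289 (mod 857)
17^4 ≡ 392 (mod 857)
17^8 ≡ 261 (mod 857)
17^16 ≡ 418 (mod 857)
17^32 ≡ 753 (mod 857)
17^64 ≡ 532 (mod 857)
17^128 ≡ 214 (mod 857)
17^256 ≡ 375 (mod 857)
17^428 = 17^(256+128+32+8+4) ≡ 856 (mod 857).
Result is 856 ≡ −1, so (17/857) = −1.

-1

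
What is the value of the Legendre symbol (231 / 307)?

-1

Euler's criterion: (231/307) ≡ 231^153 (mod 307).
231^2 ≡ 250 (mod 307)
231^4 ≡ 179 (mod 307)
231^8 ≡ 113 (mod 307)
231^16 ≡ 182 (mod 307)
231^32 ≡ 275 (mod 307)
231^64 ≡ 103 (mod 307)
231^128 ≡ 171 (mod 307)
231^153 = 231^(128+16+8+1) ≡ 306 (mod 307).
Result is 306 ≡ −1, so (231/307) = −1.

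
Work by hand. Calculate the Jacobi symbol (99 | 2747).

1

Reciprocity: 99 ≡ 3 and 2747 ≡ 3 (mod 4), so (99/2747) = −(2747/99).
Reduce top mod 99: now compute (74/99).
Pull out 2: since 99 ≡ 3 (mod 8), (2/99) = -1.
Reciprocity: 37 ≡ 1 and 99 ≡ 3 (mod 4), so (37/99) = +(99/37).
Reduce top mod 37: now compute (25/37).
Reciprocity: 25 ≡ 1 and 37 ≡ 1 (mod 4), so (25/37) = +(37/25).
Reduce top mod 25: now compute (12/25).
Pull out 2^2: since 25 ≡ 1 (mod 8), (2/25) = +1, so (2/25)^2 = +1.
Reciprocity: 3 ≡ 3 and 25 ≡ 1 (mod 4), so (3/25) = +(25/3).
Reduce top mod 3: now compute (1/3).
Reached (1/3) = 1. Collecting the sign flips along the way, the symbol is +1.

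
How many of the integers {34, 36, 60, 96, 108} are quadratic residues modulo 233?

2

(34/233) = -1 → non-residue.
(36/233) = +1 → QR.
(60/233) = +1 → QR.
(96/233) = -1 → non-residue.
(108/233) = -1 → non-residue.
Total quadratic residues among the 5: 2.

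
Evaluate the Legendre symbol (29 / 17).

First reduce: 29 ≡ 12 (mod 17).
Pull out 2^2: since 17 ≡ 1 (mod 8), (2/17) = +1, so (2/17)^2 = +1.
Reciprocity: 3 ≡ 3 and 17 ≡ 1 (mod 4), so (3/17) = +(17/3).
Reduce top mod 3: now compute (2/3).
Pull out 2: since 3 ≡ 3 (mod 8), (2/3) = -1.
Reached (1/3) = 1. Collecting the sign flips along the way, the symbol is -1.

-1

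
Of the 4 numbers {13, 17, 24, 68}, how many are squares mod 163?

1

(13/163) = -1 → non-residue.
(17/163) = -1 → non-residue.
(24/163) = +1 → QR.
(68/163) = -1 → non-residue.
Total quadratic residues among the 4: 1.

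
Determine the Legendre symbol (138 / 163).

Euler's criterion: (138/163) ≡ 138^81 (mod 163).
138^2 ≡ 136 (mod 163)
138^4 ≡ 77 (mod 163)
138^8 ≡ 61 (mod 163)
138^16 ≡ 135 (mod 163)
138^32 ≡ 132 (mod 163)
138^64 ≡ 146 (mod 163)
138^81 = 138^(64+16+1) ≡ 162 (mod 163).
Result is 162 ≡ −1, so (138/163) = −1.

-1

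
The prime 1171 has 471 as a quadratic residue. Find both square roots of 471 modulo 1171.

Since 1171 ≡ 3 (mod 4), a square root of 471 is 471^((1171+1)/4) = 471^293 mod 1171.
Repeated squaring: 471^2≡522, 471^4≡812, 471^8≡71, 471^16≡357, 471^32≡981, 471^64≡970, 471^128≡587, 471^256≡295 (mod 1171).
471^293 = 471^(256+32+4+1) ≡ 303 (mod 1171).
Check: 303² = 91809 ≡ 471 (mod 1171). The two roots are 303 and 868.

303, 868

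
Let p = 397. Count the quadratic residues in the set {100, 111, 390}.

(100/397) = +1 → QR.
(111/397) = +1 → QR.
(390/397) = -1 → non-residue.
Total quadratic residues among the 3: 2.

2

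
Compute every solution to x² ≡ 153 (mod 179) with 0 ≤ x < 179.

Since 179 ≡ 3 (mod 4), a square root of 153 is 153^((179+1)/4) = 153^45 mod 179.
Repeated squaring: 153^2≡139, 153^4≡168, 153^8≡121, 153^16≡142, 153^32≡116 (mod 179).
153^45 = 153^(32+8+4+1) ≡ 42 (mod 179).
Check: 42² = 1764 ≡ 153 (mod 179). The two roots are 42 and 137.

42, 137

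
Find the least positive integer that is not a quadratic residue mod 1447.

3

(2/1447) = +1, so 2 is a residue.
(3/1447) = −1, so 3 is the smallest positive non-residue mod 1447.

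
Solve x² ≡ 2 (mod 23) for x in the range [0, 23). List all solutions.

Since 23 ≡ 3 (mod 4), a square root of 2 is 2^((23+1)/4) = 2^6 mod 23.
Repeated squaring: 2^2≡4, 2^4≡16 (mod 23).
2^6 = 2^(4+2) ≡ 18 (mod 23).
Check: 18² = 324 ≡ 2 (mod 23). The two roots are 5 and 18.

5, 18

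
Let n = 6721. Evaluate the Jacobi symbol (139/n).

Reciprocity: 139 ≡ 3 and 6721 ≡ 1 (mod 4), so (139/6721) = +(6721/139).
Reduce top mod 139: now compute (49/139).
Reciprocity: 49 ≡ 1 and 139 ≡ 3 (mod 4), so (49/139) = +(139/49).
Reduce top mod 49: now compute (41/49).
Reciprocity: 41 ≡ 1 and 49 ≡ 1 (mod 4), so (41/49) = +(49/41).
Reduce top mod 41: now compute (8/41).
Pull out 2^3: since 41 ≡ 1 (mod 8), (2/41) = +1, so (2/41)^3 = +1.
Reached (1/41) = 1. Collecting the sign flips along the way, the symbol is +1.

1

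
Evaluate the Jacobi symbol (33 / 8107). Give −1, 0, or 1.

Reciprocity: 33 ≡ 1 and 8107 ≡ 3 (mod 4), so (33/8107) = +(8107/33).
Reduce top mod 33: now compute (22/33).
Pull out 2: since 33 ≡ 1 (mod 8), (2/33) = +1.
Reciprocity: 11 ≡ 3 and 33 ≡ 1 (mod 4), so (11/33) = +(33/11).
Reduce top mod 11: now compute (0/11).
Top reduces to 0: gcd > 1, so the symbol is 0.

0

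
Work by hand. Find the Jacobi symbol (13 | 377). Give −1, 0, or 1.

Reciprocity: 13 ≡ 1 and 377 ≡ 1 (mod 4), so (13/377) = +(377/13).
Reduce top mod 13: now compute (0/13).
Top reduces to 0: gcd > 1, so the symbol is 0.

0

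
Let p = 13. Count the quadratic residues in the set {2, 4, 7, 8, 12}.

2

(2/13) = -1 → non-residue.
(4/13) = +1 → QR.
(7/13) = -1 → non-residue.
(8/13) = -1 → non-residue.
(12/13) = +1 → QR.
Total quadratic residues among the 5: 2.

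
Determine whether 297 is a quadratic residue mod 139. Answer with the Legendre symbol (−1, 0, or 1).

Euler's criterion: (297/139) ≡ 19^69 (mod 139).
19^2 ≡ 83 (mod 139)
19^4 ≡ 78 (mod 139)
19^8 ≡ 107 (mod 139)
19^16 ≡ 51 (mod 139)
19^32 ≡ 99 (mod 139)
19^64 ≡ 71 (mod 139)
19^69 = 19^(64+4+1) ≡ 138 (mod 139).
Result is 138 ≡ −1, so (297/139) = −1.

-1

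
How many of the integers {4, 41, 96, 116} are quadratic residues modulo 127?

(4/127) = +1 → QR.
(41/127) = +1 → QR.
(96/127) = -1 → non-residue.
(116/127) = -1 → non-residue.
Total quadratic residues among the 4: 2.

2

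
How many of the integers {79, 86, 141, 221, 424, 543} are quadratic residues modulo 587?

3

(79/587) = +1 → QR.
(86/587) = -1 → non-residue.
(141/587) = +1 → QR.
(221/587) = -1 → non-residue.
(424/587) = -1 → non-residue.
(543/587) = +1 → QR.
Total quadratic residues among the 6: 3.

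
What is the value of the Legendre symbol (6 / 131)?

Euler's criterion: (6/131) ≡ 6^65 (mod 131).
6^2 ≡ 36 (mod 131)
6^4 ≡ 117 (mod 131)
6^8 ≡ 65 (mod 131)
6^16 ≡ 33 (mod 131)
6^32 ≡ 41 (mod 131)
6^64 ≡ 109 (mod 131)
6^65 = 6^(64+1) ≡ 130 (mod 131).
Result is 130 ≡ −1, so (6/131) = −1.

-1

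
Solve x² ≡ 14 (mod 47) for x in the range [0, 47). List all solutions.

Since 47 ≡ 3 (mod 4), a square root of 14 is 14^((47+1)/4) = 14^12 mod 47.
Repeated squaring: 14^2≡8, 14^4≡17, 14^8≡7 (mod 47).
14^12 = 14^(8+4) ≡ 25 (mod 47).
Check: 25² = 625 ≡ 14 (mod 47). The two roots are 22 and 25.

22, 25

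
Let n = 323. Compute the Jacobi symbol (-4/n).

-1

First reduce: -4 ≡ 319 (mod 323).
Reciprocity: 319 ≡ 3 and 323 ≡ 3 (mod 4), so (319/323) = −(323/319).
Reduce top mod 319: now compute (4/319).
Pull out 2^2: since 319 ≡ 7 (mod 8), (2/319) = +1, so (2/319)^2 = +1.
Reached (1/319) = 1. Collecting the sign flips along the way, the symbol is -1.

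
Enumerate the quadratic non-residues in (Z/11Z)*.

2 6 7 8 10

Square k = 1,…,5 (k and 11−k give the same square):
1²=1, 2²=4, 3²=9, 4²≡5, 5²≡3 (mod 11).
The residues are {1, 3, 4, 5, 9}; the non-residues are the remaining 5 nonzero classes.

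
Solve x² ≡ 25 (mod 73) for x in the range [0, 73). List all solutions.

5, 68

73 ≡ 1 (mod 4), so we find a root by search.
Trying successive values, 5² = 25 ≡ 25 (mod 73). The other root is 73 − 5 = 68.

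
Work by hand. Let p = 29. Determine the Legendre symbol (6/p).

Euler's criterion: (6/29) ≡ 6^14 (mod 29).
6^2 ≡ 7 (mod 29)
6^4 ≡ 20 (mod 29)
6^8 ≡ 23 (mod 29)
6^14 = 6^(8+4+2) ≡ 1 (mod 29).
Result is 1, so (6/29) = 1.

1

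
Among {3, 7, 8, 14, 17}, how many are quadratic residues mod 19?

(3/19) = -1 → non-residue.
(7/19) = +1 → QR.
(8/19) = -1 → non-residue.
(14/19) = -1 → non-residue.
(17/19) = +1 → QR.
Total quadratic residues among the 5: 2.

2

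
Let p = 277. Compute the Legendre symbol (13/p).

Reciprocity: 13 ≡ 1 and 277 ≡ 1 (mod 4), so (13/277) = +(277/13).
Reduce top mod 13: now compute (4/13).
Pull out 2^2: since 13 ≡ 5 (mod 8), (2/13) = -1, so (2/13)^2 = +1.
Reached (1/13) = 1. Collecting the sign flips along the way, the symbol is +1.

1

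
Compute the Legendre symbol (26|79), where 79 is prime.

Pull out 2: since 79 ≡ 7 (mod 8), (2/79) = +1.
Reciprocity: 13 ≡ 1 and 79 ≡ 3 (mod 4), so (13/79) = +(79/13).
Reduce top mod 13: now compute (1/13).
Reached (1/13) = 1. Collecting the sign flips along the way, the symbol is +1.

1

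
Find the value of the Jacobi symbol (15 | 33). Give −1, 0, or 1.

0

Reciprocity: 15 ≡ 3 and 33 ≡ 1 (mod 4), so (15/33) = +(33/15).
Reduce top mod 15: now compute (3/15).
Reciprocity: 3 ≡ 3 and 15 ≡ 3 (mod 4), so (3/15) = −(15/3).
Reduce top mod 3: now compute (0/3).
Top reduces to 0: gcd > 1, so the symbol is 0.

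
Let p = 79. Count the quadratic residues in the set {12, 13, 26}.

2

(12/79) = -1 → non-residue.
(13/79) = +1 → QR.
(26/79) = +1 → QR.
Total quadratic residues among the 3: 2.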